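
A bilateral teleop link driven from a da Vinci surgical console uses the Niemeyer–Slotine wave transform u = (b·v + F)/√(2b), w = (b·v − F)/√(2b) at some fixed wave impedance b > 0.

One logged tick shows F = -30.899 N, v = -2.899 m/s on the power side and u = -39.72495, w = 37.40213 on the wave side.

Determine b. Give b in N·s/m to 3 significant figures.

b = 0.321 N·s/m

u + w = -2.3228;  u + w = √(2b)·v, so √(2b) = -2.3228/(-2.899) = 0.8012.
b = (√(2b))²/2 = 0.6420/2 = 0.3210.
(Check via u − w = 2F/√(2b): u − w = -77.1271, 2F/√(2b) = -77.1271.)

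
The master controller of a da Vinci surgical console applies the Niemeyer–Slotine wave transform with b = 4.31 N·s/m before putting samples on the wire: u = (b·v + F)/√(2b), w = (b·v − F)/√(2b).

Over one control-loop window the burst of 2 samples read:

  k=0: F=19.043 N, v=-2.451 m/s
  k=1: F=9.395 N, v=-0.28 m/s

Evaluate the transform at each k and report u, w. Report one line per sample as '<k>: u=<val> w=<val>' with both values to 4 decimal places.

k=0: b·v=4.31×(-2.451)=-10.5638; √(2b)=2.9360; u=(-10.5638+19.043)/2.9360=2.8880, w=(-10.5638−19.043)/2.9360=-10.0841
k=1: b·v=4.31×(-0.28)=-1.2068; √(2b)=2.9360; u=(-1.2068+9.395)/2.9360=2.7889, w=(-1.2068−9.395)/2.9360=-3.6110

0: u=2.8880 w=-10.0841
1: u=2.7889 w=-3.6110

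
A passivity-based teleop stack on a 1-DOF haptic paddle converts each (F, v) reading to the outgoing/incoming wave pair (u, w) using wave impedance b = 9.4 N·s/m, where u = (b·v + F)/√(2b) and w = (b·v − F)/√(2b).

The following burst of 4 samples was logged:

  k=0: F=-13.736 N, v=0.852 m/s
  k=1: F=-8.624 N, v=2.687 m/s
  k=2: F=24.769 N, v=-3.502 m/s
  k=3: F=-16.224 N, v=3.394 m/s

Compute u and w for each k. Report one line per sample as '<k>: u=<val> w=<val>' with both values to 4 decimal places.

0: u=-1.3209 w=5.0151
1: u=3.8363 w=7.8143
2: u=-1.8796 w=-13.3047
3: u=3.6162 w=11.0998

k=0: b·v=9.4×0.852=8.0088; √(2b)=4.3359; u=(8.0088+(-13.736))/4.3359=-1.3209, w=(8.0088−(-13.736))/4.3359=5.0151
k=1: b·v=9.4×2.687=25.2578; √(2b)=4.3359; u=(25.2578+(-8.624))/4.3359=3.8363, w=(25.2578−(-8.624))/4.3359=7.8143
k=2: b·v=9.4×(-3.502)=-32.9188; √(2b)=4.3359; u=(-32.9188+24.769)/4.3359=-1.8796, w=(-32.9188−24.769)/4.3359=-13.3047
k=3: b·v=9.4×3.394=31.9036; √(2b)=4.3359; u=(31.9036+(-16.224))/4.3359=3.6162, w=(31.9036−(-16.224))/4.3359=11.0998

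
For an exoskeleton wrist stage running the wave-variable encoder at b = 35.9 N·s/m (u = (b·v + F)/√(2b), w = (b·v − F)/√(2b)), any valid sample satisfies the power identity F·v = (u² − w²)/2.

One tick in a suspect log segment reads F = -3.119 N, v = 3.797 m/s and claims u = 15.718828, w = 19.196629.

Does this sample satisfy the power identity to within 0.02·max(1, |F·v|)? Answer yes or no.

F·v = (-3.119)×3.797 = -11.842843 W.
(u² − w²)/2 = (247.081554 − 368.510565)/2 = -60.714506 W.
|Δ| = 48.871663;  2% of max(1, |F·v|) = 0.236857.

no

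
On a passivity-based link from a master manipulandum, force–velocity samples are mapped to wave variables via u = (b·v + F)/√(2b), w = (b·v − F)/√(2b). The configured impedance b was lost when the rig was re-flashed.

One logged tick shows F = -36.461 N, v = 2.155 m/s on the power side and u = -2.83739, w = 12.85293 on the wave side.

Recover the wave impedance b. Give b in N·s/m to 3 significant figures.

b = 10.8 N·s/m

u + w = 10.0155;  u + w = √(2b)·v, so √(2b) = 10.0155/2.155 = 4.6476.
b = (√(2b))²/2 = 21.6000/2 = 10.8000.
(Check via u − w = 2F/√(2b): u − w = -15.6903, 2F/√(2b) = -15.6903.)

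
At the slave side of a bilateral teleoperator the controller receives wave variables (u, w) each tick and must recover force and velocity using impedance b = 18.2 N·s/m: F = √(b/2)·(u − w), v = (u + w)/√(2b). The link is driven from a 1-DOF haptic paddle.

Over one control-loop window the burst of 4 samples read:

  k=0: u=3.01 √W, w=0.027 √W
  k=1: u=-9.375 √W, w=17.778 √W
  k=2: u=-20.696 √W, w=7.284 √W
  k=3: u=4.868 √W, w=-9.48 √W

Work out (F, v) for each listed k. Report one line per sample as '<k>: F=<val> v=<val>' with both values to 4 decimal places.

k=0: u−w=2.9830, u+w=3.0370; √(b/2)=3.0166, √(2b)=6.0332; F=3.0166×2.983=8.9986, v=3.0370/6.0332=0.5034
k=1: u−w=-27.1530, u+w=8.4030; √(b/2)=3.0166, √(2b)=6.0332; F=3.0166×(-27.153)=-81.9103, v=8.4030/6.0332=1.3928
k=2: u−w=-27.9800, u+w=-13.4120; √(b/2)=3.0166, √(2b)=6.0332; F=3.0166×(-27.98)=-84.4050, v=-13.4120/6.0332=-2.2230
k=3: u−w=14.3480, u+w=-4.6120; √(b/2)=3.0166, √(2b)=6.0332; F=3.0166×14.348=43.2825, v=-4.6120/6.0332=-0.7644

0: F=8.9986 v=0.5034
1: F=-81.9103 v=1.3928
2: F=-84.4050 v=-2.2230
3: F=43.2825 v=-0.7644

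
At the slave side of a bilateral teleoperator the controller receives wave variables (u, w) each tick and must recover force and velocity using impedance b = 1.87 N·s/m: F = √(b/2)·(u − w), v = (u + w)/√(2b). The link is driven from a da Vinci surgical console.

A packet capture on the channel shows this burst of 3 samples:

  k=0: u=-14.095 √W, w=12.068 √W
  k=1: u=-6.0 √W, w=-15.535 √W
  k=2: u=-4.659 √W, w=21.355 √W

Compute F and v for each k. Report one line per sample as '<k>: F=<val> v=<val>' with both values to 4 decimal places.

0: F=-25.2984 v=-1.0481
1: F=9.2199 v=-11.1355
2: F=-25.1543 v=8.6333

k=0: u−w=-26.1630, u+w=-2.0270; √(b/2)=0.9670, √(2b)=1.9339; F=0.9670×(-26.163)=-25.2984, v=-2.0270/1.9339=-1.0481
k=1: u−w=9.5350, u+w=-21.5350; √(b/2)=0.9670, √(2b)=1.9339; F=0.9670×9.535=9.2199, v=-21.5350/1.9339=-11.1355
k=2: u−w=-26.0140, u+w=16.6960; √(b/2)=0.9670, √(2b)=1.9339; F=0.9670×(-26.014)=-25.1543, v=16.6960/1.9339=8.6333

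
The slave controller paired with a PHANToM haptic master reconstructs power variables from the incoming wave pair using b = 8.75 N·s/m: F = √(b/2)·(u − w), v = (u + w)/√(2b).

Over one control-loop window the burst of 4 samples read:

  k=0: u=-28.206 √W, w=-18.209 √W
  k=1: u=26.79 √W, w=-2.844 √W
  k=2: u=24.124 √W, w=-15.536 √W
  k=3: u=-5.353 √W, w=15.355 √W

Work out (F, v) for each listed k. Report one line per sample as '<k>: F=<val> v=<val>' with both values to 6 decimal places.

k=0: u−w=-9.997000, u+w=-46.415000; √(b/2)=2.091650, √(2b)=4.183300; F=2.091650×(-9.997)=-20.910226, v=-46.415000/4.183300=-11.095307
k=1: u−w=29.634000, u+w=23.946000; √(b/2)=2.091650, √(2b)=4.183300; F=2.091650×29.634=61.983958, v=23.946000/4.183300=5.724189
k=2: u−w=39.660000, u+w=8.588000; √(b/2)=2.091650, √(2b)=4.183300; F=2.091650×39.66=82.954842, v=8.588000/4.183300=2.052925
k=3: u−w=-20.708000, u+w=10.002000; √(b/2)=2.091650, √(2b)=4.183300; F=2.091650×(-20.708)=-43.313890, v=10.002000/4.183300=2.390935

0: F=-20.910226 v=-11.095307
1: F=61.983958 v=5.724189
2: F=82.954842 v=2.052925
3: F=-43.313890 v=2.390935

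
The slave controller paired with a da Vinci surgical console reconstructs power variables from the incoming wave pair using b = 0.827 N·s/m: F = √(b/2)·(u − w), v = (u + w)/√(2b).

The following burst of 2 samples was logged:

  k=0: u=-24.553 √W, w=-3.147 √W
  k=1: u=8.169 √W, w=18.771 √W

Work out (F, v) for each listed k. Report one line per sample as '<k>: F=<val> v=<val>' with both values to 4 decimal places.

0: F=-13.7649 v=-21.5383
1: F=-6.8175 v=20.9474

k=0: u−w=-21.4060, u+w=-27.7000; √(b/2)=0.6430, √(2b)=1.2861; F=0.6430×(-21.406)=-13.7649, v=-27.7000/1.2861=-21.5383
k=1: u−w=-10.6020, u+w=26.9400; √(b/2)=0.6430, √(2b)=1.2861; F=0.6430×(-10.602)=-6.8175, v=26.9400/1.2861=20.9474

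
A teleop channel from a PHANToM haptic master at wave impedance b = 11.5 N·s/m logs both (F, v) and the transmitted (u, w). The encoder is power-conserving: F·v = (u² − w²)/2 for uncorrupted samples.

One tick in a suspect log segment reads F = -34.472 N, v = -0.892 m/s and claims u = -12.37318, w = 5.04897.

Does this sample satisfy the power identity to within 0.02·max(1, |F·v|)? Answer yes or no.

F·v = (-34.472)×(-0.892) = 30.74902 W.
(u² − w²)/2 = (153.09558 − 25.49210)/2 = 63.80174 W.
|Δ| = 33.05272;  2% of max(1, |F·v|) = 0.61498.

no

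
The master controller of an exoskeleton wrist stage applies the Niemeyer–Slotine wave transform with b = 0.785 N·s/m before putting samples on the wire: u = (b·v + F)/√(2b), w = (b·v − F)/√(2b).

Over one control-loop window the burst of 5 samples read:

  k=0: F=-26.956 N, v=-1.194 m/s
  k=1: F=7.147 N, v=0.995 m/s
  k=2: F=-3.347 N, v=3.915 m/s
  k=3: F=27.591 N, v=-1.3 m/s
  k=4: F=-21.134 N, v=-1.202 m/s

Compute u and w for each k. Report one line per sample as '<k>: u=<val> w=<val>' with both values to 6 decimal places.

k=0: b·v=0.785×(-1.194)=-0.937290; √(2b)=1.252996; u=(-0.937290+(-26.956))/1.252996=-22.261269, w=(-0.937290−(-26.956))/1.252996=20.765191
k=1: b·v=0.785×0.995=0.781075; √(2b)=1.252996; u=(0.781075+7.147)/1.252996=6.327293, w=(0.781075−7.147)/1.252996=-5.080561
k=2: b·v=0.785×3.915=3.073275; √(2b)=1.252996; u=(3.073275+(-3.347))/1.252996=-0.218456, w=(3.073275−(-3.347))/1.252996=5.123937
k=3: b·v=0.785×(-1.3)=-1.020500; √(2b)=1.252996; u=(-1.020500+27.591)/1.252996=21.205568, w=(-1.020500−27.591)/1.252996=-22.834463
k=4: b·v=0.785×(-1.202)=-0.943570; √(2b)=1.252996; u=(-0.943570+(-21.134))/1.252996=-17.619819, w=(-0.943570−(-21.134))/1.252996=16.113717

0: u=-22.261269 w=20.765191
1: u=6.327293 w=-5.080561
2: u=-0.218456 w=5.123937
3: u=21.205568 w=-22.834463
4: u=-17.619819 w=16.113717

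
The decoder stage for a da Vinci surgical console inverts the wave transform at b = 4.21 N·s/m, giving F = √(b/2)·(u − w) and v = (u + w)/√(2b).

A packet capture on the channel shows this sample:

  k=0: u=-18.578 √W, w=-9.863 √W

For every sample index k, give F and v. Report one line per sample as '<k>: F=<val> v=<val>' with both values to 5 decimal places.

0: F=-12.64426 v=-9.80142

k=0: u−w=-8.71500, u+w=-28.44100; √(b/2)=1.45086, √(2b)=2.90172; F=1.45086×(-8.715)=-12.64426, v=-28.44100/2.90172=-9.80142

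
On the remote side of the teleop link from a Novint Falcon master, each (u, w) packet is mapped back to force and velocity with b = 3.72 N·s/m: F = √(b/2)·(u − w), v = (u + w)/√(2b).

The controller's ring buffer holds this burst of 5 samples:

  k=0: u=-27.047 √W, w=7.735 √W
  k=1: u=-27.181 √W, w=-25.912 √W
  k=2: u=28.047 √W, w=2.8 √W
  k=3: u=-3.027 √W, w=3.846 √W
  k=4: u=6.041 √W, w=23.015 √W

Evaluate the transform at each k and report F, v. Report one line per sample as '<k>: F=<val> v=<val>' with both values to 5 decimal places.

k=0: u−w=-34.78200, u+w=-19.31200; √(b/2)=1.36382, √(2b)=2.72764; F=1.36382×(-34.782)=-47.43632, v=-19.31200/2.72764=-7.08012
k=1: u−w=-1.26900, u+w=-53.09300; √(b/2)=1.36382, √(2b)=2.72764; F=1.36382×(-1.269)=-1.73069, v=-53.09300/2.72764=-19.46484
k=2: u−w=25.24700, u+w=30.84700; √(b/2)=1.36382, √(2b)=2.72764; F=1.36382×25.247=34.43232, v=30.84700/2.72764=11.30906
k=3: u−w=-6.87300, u+w=0.81900; √(b/2)=1.36382, √(2b)=2.72764; F=1.36382×(-6.873)=-9.37352, v=0.81900/2.72764=0.30026
k=4: u−w=-16.97400, u+w=29.05600; √(b/2)=1.36382, √(2b)=2.72764; F=1.36382×(-16.974)=-23.14945, v=29.05600/2.72764=10.65245

0: F=-47.43632 v=-7.08012
1: F=-1.73069 v=-19.46484
2: F=34.43232 v=11.30906
3: F=-9.37352 v=0.30026
4: F=-23.14945 v=10.65245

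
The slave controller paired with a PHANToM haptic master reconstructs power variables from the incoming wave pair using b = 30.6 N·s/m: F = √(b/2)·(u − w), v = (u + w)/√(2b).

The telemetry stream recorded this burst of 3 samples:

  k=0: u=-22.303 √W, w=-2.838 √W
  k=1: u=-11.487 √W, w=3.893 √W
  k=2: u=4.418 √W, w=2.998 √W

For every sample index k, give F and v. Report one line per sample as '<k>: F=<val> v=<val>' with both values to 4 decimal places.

0: F=-76.1378 v=-3.2137
1: F=-60.1592 v=-0.9707
2: F=5.5544 v=0.9480

k=0: u−w=-19.4650, u+w=-25.1410; √(b/2)=3.9115, √(2b)=7.8230; F=3.9115×(-19.465)=-76.1378, v=-25.1410/7.8230=-3.2137
k=1: u−w=-15.3800, u+w=-7.5940; √(b/2)=3.9115, √(2b)=7.8230; F=3.9115×(-15.38)=-60.1592, v=-7.5940/7.8230=-0.9707
k=2: u−w=1.4200, u+w=7.4160; √(b/2)=3.9115, √(2b)=7.8230; F=3.9115×1.42=5.5544, v=7.4160/7.8230=0.9480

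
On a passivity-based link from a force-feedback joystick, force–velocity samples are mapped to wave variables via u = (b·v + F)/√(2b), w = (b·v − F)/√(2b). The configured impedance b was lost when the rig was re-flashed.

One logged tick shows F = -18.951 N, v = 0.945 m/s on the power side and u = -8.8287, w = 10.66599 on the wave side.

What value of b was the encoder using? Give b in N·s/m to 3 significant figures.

b = 1.89 N·s/m

u + w = 1.83729;  u + w = √(2b)·v, so √(2b) = 1.83729/0.945 = 1.94422.
b = (√(2b))²/2 = 3.78000/2 = 1.89000.
(Check via u − w = 2F/√(2b): u − w = -19.49469, 2F/√(2b) = -19.49469.)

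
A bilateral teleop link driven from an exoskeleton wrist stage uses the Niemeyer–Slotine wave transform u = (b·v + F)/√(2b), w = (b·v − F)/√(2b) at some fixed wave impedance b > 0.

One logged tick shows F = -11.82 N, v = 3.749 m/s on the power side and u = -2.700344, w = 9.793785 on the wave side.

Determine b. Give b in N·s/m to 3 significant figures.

u + w = 7.093441;  u + w = √(2b)·v, so √(2b) = 7.093441/3.749 = 1.892089.
b = (√(2b))²/2 = 3.580000/2 = 1.790000.
(Check via u − w = 2F/√(2b): u − w = -12.494129, 2F/√(2b) = -12.494128.)

b = 1.79 N·s/m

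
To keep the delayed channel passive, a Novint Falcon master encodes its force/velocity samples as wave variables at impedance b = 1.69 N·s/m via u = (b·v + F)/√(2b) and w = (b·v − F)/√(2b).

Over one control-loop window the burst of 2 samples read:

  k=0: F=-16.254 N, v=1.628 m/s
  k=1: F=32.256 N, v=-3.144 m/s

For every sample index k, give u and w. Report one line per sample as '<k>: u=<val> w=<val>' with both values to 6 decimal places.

0: u=-7.344490 w=10.337531
1: u=14.654864 w=-20.435038

k=0: b·v=1.69×1.628=2.751320; √(2b)=1.838478; u=(2.751320+(-16.254))/1.838478=-7.344490, w=(2.751320−(-16.254))/1.838478=10.337531
k=1: b·v=1.69×(-3.144)=-5.313360; √(2b)=1.838478; u=(-5.313360+32.256)/1.838478=14.654864, w=(-5.313360−32.256)/1.838478=-20.435038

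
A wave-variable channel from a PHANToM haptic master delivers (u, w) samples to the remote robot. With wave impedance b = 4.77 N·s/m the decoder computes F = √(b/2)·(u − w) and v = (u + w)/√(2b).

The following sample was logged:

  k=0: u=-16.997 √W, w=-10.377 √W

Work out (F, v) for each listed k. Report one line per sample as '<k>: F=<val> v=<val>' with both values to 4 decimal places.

0: F=-10.2236 v=-8.8627

k=0: u−w=-6.6200, u+w=-27.3740; √(b/2)=1.5443, √(2b)=3.0887; F=1.5443×(-6.62)=-10.2236, v=-27.3740/3.0887=-8.8627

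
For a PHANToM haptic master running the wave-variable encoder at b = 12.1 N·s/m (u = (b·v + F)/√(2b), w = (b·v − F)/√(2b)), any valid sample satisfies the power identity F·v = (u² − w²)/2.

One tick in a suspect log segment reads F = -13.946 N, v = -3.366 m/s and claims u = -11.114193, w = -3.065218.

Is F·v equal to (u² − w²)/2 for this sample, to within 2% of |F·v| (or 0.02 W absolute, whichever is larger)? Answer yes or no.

F·v = (-13.946)×(-3.366) = 46.942236 W.
(u² − w²)/2 = (123.525286 − 9.395561)/2 = 57.064862 W.
|Δ| = 10.122626;  2% of max(1, |F·v|) = 0.938845.

no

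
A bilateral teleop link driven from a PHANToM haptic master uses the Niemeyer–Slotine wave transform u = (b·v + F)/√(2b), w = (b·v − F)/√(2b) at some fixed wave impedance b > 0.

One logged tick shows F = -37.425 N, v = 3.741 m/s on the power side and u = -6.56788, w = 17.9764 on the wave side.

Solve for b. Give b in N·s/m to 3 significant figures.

b = 4.65 N·s/m

u + w = 11.4085;  u + w = √(2b)·v, so √(2b) = 11.4085/3.741 = 3.0496.
b = (√(2b))²/2 = 9.3000/2 = 4.6500.
(Check via u − w = 2F/√(2b): u − w = -24.5443, 2F/√(2b) = -24.5443.)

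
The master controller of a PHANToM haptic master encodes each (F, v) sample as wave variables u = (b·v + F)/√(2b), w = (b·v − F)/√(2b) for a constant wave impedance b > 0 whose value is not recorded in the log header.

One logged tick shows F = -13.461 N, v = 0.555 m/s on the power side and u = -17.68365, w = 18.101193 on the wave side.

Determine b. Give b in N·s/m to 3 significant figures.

b = 0.283 N·s/m

u + w = 0.417543;  u + w = √(2b)·v, so √(2b) = 0.417543/0.555 = 0.752330.
b = (√(2b))²/2 = 0.566000/2 = 0.283000.
(Check via u − w = 2F/√(2b): u − w = -35.784843, 2F/√(2b) = -35.784841.)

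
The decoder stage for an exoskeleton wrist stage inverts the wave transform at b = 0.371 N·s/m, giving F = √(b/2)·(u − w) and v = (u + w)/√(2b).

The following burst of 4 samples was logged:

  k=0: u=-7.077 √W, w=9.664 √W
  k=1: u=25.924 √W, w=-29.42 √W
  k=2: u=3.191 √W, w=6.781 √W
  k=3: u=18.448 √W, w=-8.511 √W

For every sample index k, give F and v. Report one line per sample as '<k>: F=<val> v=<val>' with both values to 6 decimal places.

0: F=-7.210300 v=3.003271
1: F=23.836501 v=-4.058537
2: F=-1.546203 v=11.576581
3: F=11.611163 v=11.535949

k=0: u−w=-16.741000, u+w=2.587000; √(b/2)=0.430697, √(2b)=0.861394; F=0.430697×(-16.741)=-7.210300, v=2.587000/0.861394=3.003271
k=1: u−w=55.344000, u+w=-3.496000; √(b/2)=0.430697, √(2b)=0.861394; F=0.430697×55.344=23.836501, v=-3.496000/0.861394=-4.058537
k=2: u−w=-3.590000, u+w=9.972000; √(b/2)=0.430697, √(2b)=0.861394; F=0.430697×(-3.59)=-1.546203, v=9.972000/0.861394=11.576581
k=3: u−w=26.959000, u+w=9.937000; √(b/2)=0.430697, √(2b)=0.861394; F=0.430697×26.959=11.611163, v=9.937000/0.861394=11.535949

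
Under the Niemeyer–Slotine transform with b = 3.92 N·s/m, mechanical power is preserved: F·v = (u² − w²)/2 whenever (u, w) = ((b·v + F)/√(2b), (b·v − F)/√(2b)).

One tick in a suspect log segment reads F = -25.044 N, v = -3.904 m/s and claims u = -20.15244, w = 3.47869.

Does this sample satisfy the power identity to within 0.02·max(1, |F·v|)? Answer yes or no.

F·v = (-25.044)×(-3.904) = 97.7718 W.
(u² − w²)/2 = (406.1208 − 12.1013)/2 = 197.0098 W.
|Δ| = 99.2380;  2% of max(1, |F·v|) = 1.9554.

no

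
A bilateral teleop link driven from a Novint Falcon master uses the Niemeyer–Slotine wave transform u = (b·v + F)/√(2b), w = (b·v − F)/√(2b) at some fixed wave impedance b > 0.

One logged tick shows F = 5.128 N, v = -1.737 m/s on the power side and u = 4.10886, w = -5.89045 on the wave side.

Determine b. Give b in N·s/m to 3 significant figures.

b = 0.526 N·s/m

u + w = -1.78159;  u + w = √(2b)·v, so √(2b) = -1.78159/(-1.737) = 1.02567.
b = (√(2b))²/2 = 1.05200/2 = 0.52600.
(Check via u − w = 2F/√(2b): u − w = 9.99931, 2F/√(2b) = 9.99931.)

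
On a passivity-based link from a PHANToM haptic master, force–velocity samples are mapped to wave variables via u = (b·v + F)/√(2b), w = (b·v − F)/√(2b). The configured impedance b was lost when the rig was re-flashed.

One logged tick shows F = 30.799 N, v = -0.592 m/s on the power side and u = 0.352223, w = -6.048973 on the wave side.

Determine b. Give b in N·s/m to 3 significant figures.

u + w = -5.696750;  u + w = √(2b)·v, so √(2b) = -5.696750/(-0.592) = 9.622889.
b = (√(2b))²/2 = 92.599983/2 = 46.299992.
(Check via u − w = 2F/√(2b): u − w = 6.401196, 2F/√(2b) = 6.401196.)

b = 46.3 N·s/m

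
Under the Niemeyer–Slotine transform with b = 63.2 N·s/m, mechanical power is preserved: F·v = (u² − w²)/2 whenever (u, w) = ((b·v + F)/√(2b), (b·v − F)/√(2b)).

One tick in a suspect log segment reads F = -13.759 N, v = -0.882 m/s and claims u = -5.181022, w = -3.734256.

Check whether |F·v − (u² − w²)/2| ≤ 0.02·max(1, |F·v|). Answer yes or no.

no

F·v = (-13.759)×(-0.882) = 12.135438 W.
(u² − w²)/2 = (26.842989 − 13.944668)/2 = 6.449161 W.
|Δ| = 5.686277;  2% of max(1, |F·v|) = 0.242709.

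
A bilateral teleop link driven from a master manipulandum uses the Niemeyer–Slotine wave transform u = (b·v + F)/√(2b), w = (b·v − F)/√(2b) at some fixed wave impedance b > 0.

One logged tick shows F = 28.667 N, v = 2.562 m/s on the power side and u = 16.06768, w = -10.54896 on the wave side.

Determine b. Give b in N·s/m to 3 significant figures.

b = 2.32 N·s/m

u + w = 5.51872;  u + w = √(2b)·v, so √(2b) = 5.51872/2.562 = 2.15407.
b = (√(2b))²/2 = 4.64001/2 = 2.32000.
(Check via u − w = 2F/√(2b): u − w = 26.61664, 2F/√(2b) = 26.61663.)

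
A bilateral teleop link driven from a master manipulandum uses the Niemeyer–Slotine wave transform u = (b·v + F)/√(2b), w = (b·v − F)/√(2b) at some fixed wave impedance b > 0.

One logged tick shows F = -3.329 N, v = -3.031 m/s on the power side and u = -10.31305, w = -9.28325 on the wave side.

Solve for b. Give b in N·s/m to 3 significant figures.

b = 20.9 N·s/m

u + w = -19.5963;  u + w = √(2b)·v, so √(2b) = -19.5963/(-3.031) = 6.4653.
b = (√(2b))²/2 = 41.8000/2 = 20.9000.
(Check via u − w = 2F/√(2b): u − w = -1.0298, 2F/√(2b) = -1.0298.)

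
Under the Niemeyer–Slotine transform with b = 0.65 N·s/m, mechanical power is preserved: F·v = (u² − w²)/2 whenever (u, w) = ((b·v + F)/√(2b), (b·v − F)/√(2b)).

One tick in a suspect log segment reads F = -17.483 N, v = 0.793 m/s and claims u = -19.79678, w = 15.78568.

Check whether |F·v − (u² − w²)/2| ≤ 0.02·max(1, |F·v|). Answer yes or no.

no

F·v = (-17.483)×0.793 = -13.8640 W.
(u² − w²)/2 = (391.9125 − 249.1877)/2 = 71.3624 W.
|Δ| = 85.2264;  2% of max(1, |F·v|) = 0.2773.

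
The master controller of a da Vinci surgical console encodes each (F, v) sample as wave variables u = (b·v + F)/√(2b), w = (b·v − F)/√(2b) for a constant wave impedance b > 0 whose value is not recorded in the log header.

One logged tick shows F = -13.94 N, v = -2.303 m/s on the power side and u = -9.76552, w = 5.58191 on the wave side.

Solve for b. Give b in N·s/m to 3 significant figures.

u + w = -4.18361;  u + w = √(2b)·v, so √(2b) = -4.18361/(-2.303) = 1.81659.
b = (√(2b))²/2 = 3.30000/2 = 1.65000.
(Check via u − w = 2F/√(2b): u − w = -15.34743, 2F/√(2b) = -15.34742.)

b = 1.65 N·s/m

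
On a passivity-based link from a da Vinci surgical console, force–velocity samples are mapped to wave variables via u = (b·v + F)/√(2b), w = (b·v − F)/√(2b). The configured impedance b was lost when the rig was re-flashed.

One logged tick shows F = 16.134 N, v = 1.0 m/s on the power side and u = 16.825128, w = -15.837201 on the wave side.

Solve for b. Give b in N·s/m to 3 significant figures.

b = 0.488 N·s/m

u + w = 0.987927;  u + w = √(2b)·v, so √(2b) = 0.987927/1.0 = 0.987927.
b = (√(2b))²/2 = 0.976000/2 = 0.488000.
(Check via u − w = 2F/√(2b): u − w = 32.662329, 2F/√(2b) = 32.662332.)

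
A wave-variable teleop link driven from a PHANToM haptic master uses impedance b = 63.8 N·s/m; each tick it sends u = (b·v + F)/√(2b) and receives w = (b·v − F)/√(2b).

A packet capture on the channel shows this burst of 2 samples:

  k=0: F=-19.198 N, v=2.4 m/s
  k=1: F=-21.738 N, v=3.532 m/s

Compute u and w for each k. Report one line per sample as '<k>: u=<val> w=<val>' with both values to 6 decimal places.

k=0: b·v=63.8×2.4=153.120000; √(2b)=11.296017; u=(153.120000+(-19.198))/11.296017=11.855683, w=(153.120000−(-19.198))/11.296017=15.254757
k=1: b·v=63.8×3.532=225.341600; √(2b)=11.296017; u=(225.341600+(-21.738))/11.296017=18.024371, w=(225.341600−(-21.738))/11.296017=21.873161

0: u=11.855683 w=15.254757
1: u=18.024371 w=21.873161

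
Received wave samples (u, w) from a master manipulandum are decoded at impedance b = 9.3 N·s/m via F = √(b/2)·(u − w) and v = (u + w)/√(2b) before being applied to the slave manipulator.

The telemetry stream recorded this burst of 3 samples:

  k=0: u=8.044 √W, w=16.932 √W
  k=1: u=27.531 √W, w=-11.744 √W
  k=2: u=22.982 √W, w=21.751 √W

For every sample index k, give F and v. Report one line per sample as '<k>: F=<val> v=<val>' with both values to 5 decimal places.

k=0: u−w=-8.88800, u+w=24.97600; √(b/2)=2.15639, √(2b)=4.31277; F=2.15639×(-8.888)=-19.16596, v=24.97600/4.31277=5.79117
k=1: u−w=39.27500, u+w=15.78700; √(b/2)=2.15639, √(2b)=4.31277; F=2.15639×39.275=84.69205, v=15.78700/4.31277=3.66052
k=2: u−w=1.23100, u+w=44.73300; √(b/2)=2.15639, √(2b)=4.31277; F=2.15639×1.231=2.65451, v=44.73300/4.31277=10.37222

0: F=-19.16596 v=5.79117
1: F=84.69205 v=3.66052
2: F=2.65451 v=10.37222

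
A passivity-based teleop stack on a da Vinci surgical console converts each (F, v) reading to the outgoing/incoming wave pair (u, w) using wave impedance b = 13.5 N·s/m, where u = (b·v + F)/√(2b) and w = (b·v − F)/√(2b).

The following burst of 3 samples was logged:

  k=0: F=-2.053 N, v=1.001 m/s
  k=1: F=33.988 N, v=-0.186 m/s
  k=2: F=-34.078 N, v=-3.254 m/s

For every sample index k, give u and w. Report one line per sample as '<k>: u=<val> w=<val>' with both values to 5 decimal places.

k=0: b·v=13.5×1.001=13.51350; √(2b)=5.19615; u=(13.51350+(-2.053))/5.19615=2.20557, w=(13.51350−(-2.053))/5.19615=2.99577
k=1: b·v=13.5×(-0.186)=-2.51100; √(2b)=5.19615; u=(-2.51100+33.988)/5.19615=6.05775, w=(-2.51100−33.988)/5.19615=-7.02424
k=2: b·v=13.5×(-3.254)=-43.92900; √(2b)=5.19615; u=(-43.92900+(-34.078))/5.19615=-15.01245, w=(-43.92900−(-34.078))/5.19615=-1.89583

0: u=2.20557 w=2.99577
1: u=6.05775 w=-7.02424
2: u=-15.01245 w=-1.89583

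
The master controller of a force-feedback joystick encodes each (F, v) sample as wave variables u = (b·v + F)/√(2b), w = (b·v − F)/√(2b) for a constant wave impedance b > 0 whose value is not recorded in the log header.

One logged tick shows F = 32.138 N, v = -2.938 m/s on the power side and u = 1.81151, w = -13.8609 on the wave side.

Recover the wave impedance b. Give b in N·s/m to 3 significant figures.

b = 8.41 N·s/m

u + w = -12.04939;  u + w = √(2b)·v, so √(2b) = -12.04939/(-2.938) = 4.10122.
b = (√(2b))²/2 = 16.82002/2 = 8.41001.
(Check via u − w = 2F/√(2b): u − w = 15.67241, 2F/√(2b) = 15.67240.)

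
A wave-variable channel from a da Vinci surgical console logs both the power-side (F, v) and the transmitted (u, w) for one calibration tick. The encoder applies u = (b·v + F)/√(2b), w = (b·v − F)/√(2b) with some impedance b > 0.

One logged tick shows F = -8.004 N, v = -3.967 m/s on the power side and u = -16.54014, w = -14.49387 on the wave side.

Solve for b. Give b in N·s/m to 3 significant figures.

u + w = -31.0340;  u + w = √(2b)·v, so √(2b) = -31.0340/(-3.967) = 7.8230.
b = (√(2b))²/2 = 61.2000/2 = 30.6000.
(Check via u − w = 2F/√(2b): u − w = -2.0463, 2F/√(2b) = -2.0463.)

b = 30.6 N·s/m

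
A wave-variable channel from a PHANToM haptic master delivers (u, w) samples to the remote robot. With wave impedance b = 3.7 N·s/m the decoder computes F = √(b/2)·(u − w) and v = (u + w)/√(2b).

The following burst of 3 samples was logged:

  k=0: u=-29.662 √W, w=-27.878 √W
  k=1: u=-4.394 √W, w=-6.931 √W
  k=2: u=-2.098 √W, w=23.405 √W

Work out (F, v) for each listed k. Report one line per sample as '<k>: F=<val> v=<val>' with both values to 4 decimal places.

0: F=-2.4265 v=-21.1521
1: F=3.4507 v=-4.1632
2: F=-34.6878 v=7.8326

k=0: u−w=-1.7840, u+w=-57.5400; √(b/2)=1.3601, √(2b)=2.7203; F=1.3601×(-1.784)=-2.4265, v=-57.5400/2.7203=-21.1521
k=1: u−w=2.5370, u+w=-11.3250; √(b/2)=1.3601, √(2b)=2.7203; F=1.3601×2.537=3.4507, v=-11.3250/2.7203=-4.1632
k=2: u−w=-25.5030, u+w=21.3070; √(b/2)=1.3601, √(2b)=2.7203; F=1.3601×(-25.503)=-34.6878, v=21.3070/2.7203=7.8326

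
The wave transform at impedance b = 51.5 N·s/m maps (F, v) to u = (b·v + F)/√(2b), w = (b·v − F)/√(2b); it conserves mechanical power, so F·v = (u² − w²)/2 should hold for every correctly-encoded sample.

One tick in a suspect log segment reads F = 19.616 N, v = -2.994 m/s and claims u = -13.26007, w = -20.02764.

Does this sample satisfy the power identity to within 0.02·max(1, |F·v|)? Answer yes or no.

no

F·v = 19.616×(-2.994) = -58.73030 W.
(u² − w²)/2 = (175.82946 − 401.10636)/2 = -112.63845 W.
|Δ| = 53.90815;  2% of max(1, |F·v|) = 1.17461.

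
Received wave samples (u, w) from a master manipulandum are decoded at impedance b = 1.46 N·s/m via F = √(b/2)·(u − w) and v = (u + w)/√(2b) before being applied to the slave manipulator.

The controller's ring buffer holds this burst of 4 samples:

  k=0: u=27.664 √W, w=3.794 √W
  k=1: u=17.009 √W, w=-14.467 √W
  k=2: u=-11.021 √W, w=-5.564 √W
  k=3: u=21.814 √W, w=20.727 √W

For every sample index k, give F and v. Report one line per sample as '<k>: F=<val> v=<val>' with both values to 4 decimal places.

k=0: u−w=23.8700, u+w=31.4580; √(b/2)=0.8544, √(2b)=1.7088; F=0.8544×23.87=20.3945, v=31.4580/1.7088=18.4094
k=1: u−w=31.4760, u+w=2.5420; √(b/2)=0.8544, √(2b)=1.7088; F=0.8544×31.476=26.8931, v=2.5420/1.7088=1.4876
k=2: u−w=-5.4570, u+w=-16.5850; √(b/2)=0.8544, √(2b)=1.7088; F=0.8544×(-5.457)=-4.6625, v=-16.5850/1.7088=-9.7056
k=3: u−w=1.0870, u+w=42.5410; √(b/2)=0.8544, √(2b)=1.7088; F=0.8544×1.087=0.9287, v=42.5410/1.7088=24.8952

0: F=20.3945 v=18.4094
1: F=26.8931 v=1.4876
2: F=-4.6625 v=-9.7056
3: F=0.9287 v=24.8952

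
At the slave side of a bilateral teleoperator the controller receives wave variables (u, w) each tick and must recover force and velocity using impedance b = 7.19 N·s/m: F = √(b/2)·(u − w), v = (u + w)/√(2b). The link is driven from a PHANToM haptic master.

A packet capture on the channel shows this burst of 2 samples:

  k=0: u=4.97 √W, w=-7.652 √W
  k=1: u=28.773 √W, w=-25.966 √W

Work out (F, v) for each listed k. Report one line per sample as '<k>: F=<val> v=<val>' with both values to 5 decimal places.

k=0: u−w=12.62200, u+w=-2.68200; √(b/2)=1.89605, √(2b)=3.79210; F=1.89605×12.622=23.93192, v=-2.68200/3.79210=-0.70726
k=1: u−w=54.73900, u+w=2.80700; √(b/2)=1.89605, √(2b)=3.79210; F=1.89605×54.739=103.78780, v=2.80700/3.79210=0.74022

0: F=23.93192 v=-0.70726
1: F=103.78780 v=0.74022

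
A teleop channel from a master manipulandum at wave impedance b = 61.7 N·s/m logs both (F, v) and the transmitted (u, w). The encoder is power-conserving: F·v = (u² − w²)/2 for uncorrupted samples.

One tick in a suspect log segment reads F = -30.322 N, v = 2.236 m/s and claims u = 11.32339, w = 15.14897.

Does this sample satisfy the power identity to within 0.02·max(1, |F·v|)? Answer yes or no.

no

F·v = (-30.322)×2.236 = -67.79999 W.
(u² − w²)/2 = (128.21916 − 229.49129)/2 = -50.63607 W.
|Δ| = 17.16393;  2% of max(1, |F·v|) = 1.35600.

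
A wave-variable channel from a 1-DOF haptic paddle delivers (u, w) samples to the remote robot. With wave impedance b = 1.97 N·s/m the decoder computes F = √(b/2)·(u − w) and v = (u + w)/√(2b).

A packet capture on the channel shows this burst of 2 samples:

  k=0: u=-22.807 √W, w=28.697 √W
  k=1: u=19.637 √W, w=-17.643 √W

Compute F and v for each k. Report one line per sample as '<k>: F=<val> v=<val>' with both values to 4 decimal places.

k=0: u−w=-51.5040, u+w=5.8900; √(b/2)=0.9925, √(2b)=1.9849; F=0.9925×(-51.504)=-51.1163, v=5.8900/1.9849=2.9673
k=1: u−w=37.2800, u+w=1.9940; √(b/2)=0.9925, √(2b)=1.9849; F=0.9925×37.28=36.9993, v=1.9940/1.9849=1.0046

0: F=-51.1163 v=2.9673
1: F=36.9993 v=1.0046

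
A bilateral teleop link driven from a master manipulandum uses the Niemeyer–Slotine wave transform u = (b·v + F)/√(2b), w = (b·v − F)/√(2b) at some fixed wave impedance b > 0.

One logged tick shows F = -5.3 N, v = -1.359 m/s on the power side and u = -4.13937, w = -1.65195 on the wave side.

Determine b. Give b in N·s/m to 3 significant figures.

u + w = -5.7913;  u + w = √(2b)·v, so √(2b) = -5.7913/(-1.359) = 4.2615.
b = (√(2b))²/2 = 18.1600/2 = 9.0800.
(Check via u − w = 2F/√(2b): u − w = -2.4874, 2F/√(2b) = -2.4874.)

b = 9.08 N·s/m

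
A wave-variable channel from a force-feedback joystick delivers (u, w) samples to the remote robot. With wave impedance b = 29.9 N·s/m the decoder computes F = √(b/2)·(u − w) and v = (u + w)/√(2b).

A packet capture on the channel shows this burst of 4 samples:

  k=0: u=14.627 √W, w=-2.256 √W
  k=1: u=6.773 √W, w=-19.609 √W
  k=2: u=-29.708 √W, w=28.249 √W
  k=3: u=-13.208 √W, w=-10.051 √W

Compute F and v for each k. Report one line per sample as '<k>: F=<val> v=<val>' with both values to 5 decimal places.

0: F=65.27851 v=1.59976
1: F=102.00661 v=-1.65989
2: F=-224.09207 v=-0.18867
3: F=-12.20661 v=-3.00774

k=0: u−w=16.88300, u+w=12.37100; √(b/2)=3.86652, √(2b)=7.73305; F=3.86652×16.883=65.27851, v=12.37100/7.73305=1.59976
k=1: u−w=26.38200, u+w=-12.83600; √(b/2)=3.86652, √(2b)=7.73305; F=3.86652×26.382=102.00661, v=-12.83600/7.73305=-1.65989
k=2: u−w=-57.95700, u+w=-1.45900; √(b/2)=3.86652, √(2b)=7.73305; F=3.86652×(-57.957)=-224.09207, v=-1.45900/7.73305=-0.18867
k=3: u−w=-3.15700, u+w=-23.25900; √(b/2)=3.86652, √(2b)=7.73305; F=3.86652×(-3.157)=-12.20661, v=-23.25900/7.73305=-3.00774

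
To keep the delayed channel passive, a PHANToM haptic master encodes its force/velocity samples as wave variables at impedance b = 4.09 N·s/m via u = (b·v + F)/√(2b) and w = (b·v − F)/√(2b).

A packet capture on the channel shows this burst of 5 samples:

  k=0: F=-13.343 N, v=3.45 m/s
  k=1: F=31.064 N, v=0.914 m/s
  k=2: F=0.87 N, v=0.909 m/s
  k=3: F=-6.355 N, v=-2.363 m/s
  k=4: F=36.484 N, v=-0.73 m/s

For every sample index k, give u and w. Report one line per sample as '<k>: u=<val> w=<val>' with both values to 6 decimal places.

0: u=0.268350 w=9.598891
1: u=12.168325 w=-9.554221
2: u=1.604090 w=0.995713
3: u=-5.601146 w=-1.157199
4: u=11.712406 w=-13.800257

k=0: b·v=4.09×3.45=14.110500; √(2b)=2.860070; u=(14.110500+(-13.343))/2.860070=0.268350, w=(14.110500−(-13.343))/2.860070=9.598891
k=1: b·v=4.09×0.914=3.738260; √(2b)=2.860070; u=(3.738260+31.064)/2.860070=12.168325, w=(3.738260−31.064)/2.860070=-9.554221
k=2: b·v=4.09×0.909=3.717810; √(2b)=2.860070; u=(3.717810+0.87)/2.860070=1.604090, w=(3.717810−0.87)/2.860070=0.995713
k=3: b·v=4.09×(-2.363)=-9.664670; √(2b)=2.860070; u=(-9.664670+(-6.355))/2.860070=-5.601146, w=(-9.664670−(-6.355))/2.860070=-1.157199
k=4: b·v=4.09×(-0.73)=-2.985700; √(2b)=2.860070; u=(-2.985700+36.484)/2.860070=11.712406, w=(-2.985700−36.484)/2.860070=-13.800257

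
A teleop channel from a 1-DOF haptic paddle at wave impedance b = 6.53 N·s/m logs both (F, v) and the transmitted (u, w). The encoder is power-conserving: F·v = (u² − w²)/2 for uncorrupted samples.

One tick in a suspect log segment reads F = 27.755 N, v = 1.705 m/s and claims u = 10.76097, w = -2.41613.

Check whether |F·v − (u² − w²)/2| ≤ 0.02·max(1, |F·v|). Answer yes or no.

F·v = 27.755×1.705 = 47.3223 W.
(u² − w²)/2 = (115.7985 − 5.8377)/2 = 54.9804 W.
|Δ| = 7.6581;  2% of max(1, |F·v|) = 0.9464.

no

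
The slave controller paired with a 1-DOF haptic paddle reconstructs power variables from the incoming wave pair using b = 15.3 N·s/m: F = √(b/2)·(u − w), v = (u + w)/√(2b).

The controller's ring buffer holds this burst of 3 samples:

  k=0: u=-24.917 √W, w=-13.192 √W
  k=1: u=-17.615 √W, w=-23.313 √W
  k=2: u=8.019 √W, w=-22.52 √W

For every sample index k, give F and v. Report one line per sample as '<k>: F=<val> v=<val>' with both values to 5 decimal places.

0: F=-32.42975 v=-6.88917
1: F=15.75989 v=-7.39877
2: F=84.46670 v=-2.62142

k=0: u−w=-11.72500, u+w=-38.10900; √(b/2)=2.76586, √(2b)=5.53173; F=2.76586×(-11.725)=-32.42975, v=-38.10900/5.53173=-6.88917
k=1: u−w=5.69800, u+w=-40.92800; √(b/2)=2.76586, √(2b)=5.53173; F=2.76586×5.698=15.75989, v=-40.92800/5.53173=-7.39877
k=2: u−w=30.53900, u+w=-14.50100; √(b/2)=2.76586, √(2b)=5.53173; F=2.76586×30.539=84.46670, v=-14.50100/5.53173=-2.62142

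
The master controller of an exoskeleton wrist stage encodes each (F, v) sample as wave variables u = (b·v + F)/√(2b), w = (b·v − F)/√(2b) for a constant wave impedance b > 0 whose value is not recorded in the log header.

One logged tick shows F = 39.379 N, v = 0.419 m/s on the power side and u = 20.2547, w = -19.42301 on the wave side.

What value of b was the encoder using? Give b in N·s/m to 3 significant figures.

b = 1.97 N·s/m

u + w = 0.83169;  u + w = √(2b)·v, so √(2b) = 0.83169/0.419 = 1.98494.
b = (√(2b))²/2 = 3.93999/2 = 1.96999.
(Check via u − w = 2F/√(2b): u − w = 39.67771, 2F/√(2b) = 39.67777.)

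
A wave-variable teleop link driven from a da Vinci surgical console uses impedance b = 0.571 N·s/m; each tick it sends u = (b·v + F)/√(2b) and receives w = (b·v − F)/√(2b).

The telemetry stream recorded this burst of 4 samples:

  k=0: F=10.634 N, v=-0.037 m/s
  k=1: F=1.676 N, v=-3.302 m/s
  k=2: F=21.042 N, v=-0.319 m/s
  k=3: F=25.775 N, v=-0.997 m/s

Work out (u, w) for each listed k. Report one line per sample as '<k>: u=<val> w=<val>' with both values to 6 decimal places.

0: u=9.931159 w=-9.970698
1: u=-0.195989 w=-3.332674
2: u=19.519925 w=-19.860823
3: u=23.586632 w=-24.652070

k=0: b·v=0.571×(-0.037)=-0.021127; √(2b)=1.068644; u=(-0.021127+10.634)/1.068644=9.931159, w=(-0.021127−10.634)/1.068644=-9.970698
k=1: b·v=0.571×(-3.302)=-1.885442; √(2b)=1.068644; u=(-1.885442+1.676)/1.068644=-0.195989, w=(-1.885442−1.676)/1.068644=-3.332674
k=2: b·v=0.571×(-0.319)=-0.182149; √(2b)=1.068644; u=(-0.182149+21.042)/1.068644=19.519925, w=(-0.182149−21.042)/1.068644=-19.860823
k=3: b·v=0.571×(-0.997)=-0.569287; √(2b)=1.068644; u=(-0.569287+25.775)/1.068644=23.586632, w=(-0.569287−25.775)/1.068644=-24.652070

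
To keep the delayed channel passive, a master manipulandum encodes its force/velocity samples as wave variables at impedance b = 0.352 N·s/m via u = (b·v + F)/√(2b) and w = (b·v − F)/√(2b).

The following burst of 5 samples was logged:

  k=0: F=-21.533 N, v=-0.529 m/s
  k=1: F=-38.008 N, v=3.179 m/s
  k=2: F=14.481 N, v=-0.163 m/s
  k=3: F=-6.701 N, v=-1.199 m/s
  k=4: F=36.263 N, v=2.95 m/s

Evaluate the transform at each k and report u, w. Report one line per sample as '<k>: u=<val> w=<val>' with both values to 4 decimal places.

k=0: b·v=0.352×(-0.529)=-0.1862; √(2b)=0.8390; u=(-0.1862+(-21.533))/0.8390=-25.8856, w=(-0.1862−(-21.533))/0.8390=25.4417
k=1: b·v=0.352×3.179=1.1190; √(2b)=0.8390; u=(1.1190+(-38.008))/0.8390=-43.9653, w=(1.1190−(-38.008))/0.8390=46.6327
k=2: b·v=0.352×(-0.163)=-0.0574; √(2b)=0.8390; u=(-0.0574+14.481)/0.8390=17.1905, w=(-0.0574−14.481)/0.8390=-17.3272
k=3: b·v=0.352×(-1.199)=-0.4220; √(2b)=0.8390; u=(-0.4220+(-6.701))/0.8390=-8.4894, w=(-0.4220−(-6.701))/0.8390=7.4834
k=4: b·v=0.352×2.95=1.0384; √(2b)=0.8390; u=(1.0384+36.263)/0.8390=44.4569, w=(1.0384−36.263)/0.8390=-41.9817

0: u=-25.8856 w=25.4417
1: u=-43.9653 w=46.6327
2: u=17.1905 w=-17.3272
3: u=-8.4894 w=7.4834
4: u=44.4569 w=-41.9817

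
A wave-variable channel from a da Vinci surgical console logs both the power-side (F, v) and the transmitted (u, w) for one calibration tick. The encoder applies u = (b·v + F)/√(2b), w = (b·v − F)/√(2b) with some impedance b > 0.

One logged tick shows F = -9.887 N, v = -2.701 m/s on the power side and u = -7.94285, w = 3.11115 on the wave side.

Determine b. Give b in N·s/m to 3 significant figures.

u + w = -4.83170;  u + w = √(2b)·v, so √(2b) = -4.83170/(-2.701) = 1.78886.
b = (√(2b))²/2 = 3.20001/2 = 1.60000.
(Check via u − w = 2F/√(2b): u − w = -11.05400, 2F/√(2b) = -11.05399.)

b = 1.6 N·s/m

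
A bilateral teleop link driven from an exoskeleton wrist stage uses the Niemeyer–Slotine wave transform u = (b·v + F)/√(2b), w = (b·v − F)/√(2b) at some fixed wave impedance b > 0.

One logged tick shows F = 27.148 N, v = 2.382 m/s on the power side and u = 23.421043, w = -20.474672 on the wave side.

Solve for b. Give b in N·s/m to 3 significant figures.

b = 0.765 N·s/m

u + w = 2.946371;  u + w = √(2b)·v, so √(2b) = 2.946371/2.382 = 1.236932.
b = (√(2b))²/2 = 1.530000/2 = 0.765000.
(Check via u − w = 2F/√(2b): u − w = 43.895715, 2F/√(2b) = 43.895718.)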